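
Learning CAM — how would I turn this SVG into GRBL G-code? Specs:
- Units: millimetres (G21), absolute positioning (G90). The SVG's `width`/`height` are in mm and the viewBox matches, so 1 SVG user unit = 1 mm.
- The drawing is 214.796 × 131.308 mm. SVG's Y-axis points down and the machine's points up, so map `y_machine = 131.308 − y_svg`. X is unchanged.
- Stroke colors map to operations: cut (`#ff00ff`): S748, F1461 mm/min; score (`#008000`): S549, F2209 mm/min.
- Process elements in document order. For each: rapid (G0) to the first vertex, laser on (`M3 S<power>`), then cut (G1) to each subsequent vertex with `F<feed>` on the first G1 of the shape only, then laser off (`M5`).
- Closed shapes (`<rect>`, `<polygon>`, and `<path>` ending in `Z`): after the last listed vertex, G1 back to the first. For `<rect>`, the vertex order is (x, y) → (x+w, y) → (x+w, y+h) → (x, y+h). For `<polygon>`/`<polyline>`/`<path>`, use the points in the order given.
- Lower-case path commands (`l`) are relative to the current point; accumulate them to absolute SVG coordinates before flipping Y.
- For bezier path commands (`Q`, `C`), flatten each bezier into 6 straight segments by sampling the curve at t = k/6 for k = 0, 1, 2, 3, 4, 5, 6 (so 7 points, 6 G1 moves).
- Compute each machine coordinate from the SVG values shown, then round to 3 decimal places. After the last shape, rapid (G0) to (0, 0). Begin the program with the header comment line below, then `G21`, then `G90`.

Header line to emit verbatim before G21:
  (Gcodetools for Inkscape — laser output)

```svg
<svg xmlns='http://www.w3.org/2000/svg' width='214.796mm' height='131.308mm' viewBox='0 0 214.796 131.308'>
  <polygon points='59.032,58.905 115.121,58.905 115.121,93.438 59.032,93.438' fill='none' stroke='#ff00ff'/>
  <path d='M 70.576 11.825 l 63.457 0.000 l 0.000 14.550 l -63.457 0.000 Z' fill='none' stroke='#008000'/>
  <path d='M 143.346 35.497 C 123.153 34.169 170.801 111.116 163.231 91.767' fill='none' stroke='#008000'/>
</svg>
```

viewBox `0 0 214.796 131.308` with mm width/height → 1 unit = 1 mm. Flip: y_m = 131.308 − y_svg.

**Shape 1** — `<polygon>` rectangle, stroke `#ff00ff` → cut (S748, F1461). Machine vertices: (59.032,72.403) → (115.121,72.403) → (115.121,37.870) → (59.032,37.870) → (59.032,72.403). Closed: final G1 returns to the first vertex.

**Shape 2** — `<path>` rectangle, stroke `#008000` → score (S549, F2209). Machine vertices: (70.576,119.483) → (134.033,119.483) → (134.033,104.933) → (70.576,104.933) → (70.576,119.483). Closed: final G1 returns to the first vertex.

**Shape 3** — `<path>` cubic bezier, stroke `#008000` → score (S549, F2209). Control points (SVG): P0=(143.346,35.497), P1=(123.153,34.169), P2=(170.801,111.116), P3=(163.231,91.767); sampled at t=k/6. Machine vertices: (143.346,95.811) → (138.333,90.760) → (141.209,77.513) → (148.555,60.918) → (156.953,45.825) → (162.984,37.083) → (163.231,39.541). Open path.

(Gcodetools for Inkscape — laser output)
G21
G90
G0 X59.032 Y72.403
M3 S748
G1 X115.121 Y72.403 F1461
G1 X115.121 Y37.870
G1 X59.032 Y37.870
G1 X59.032 Y72.403
M5
G0 X70.576 Y119.483
M3 S549
G1 X134.033 Y119.483 F2209
G1 X134.033 Y104.933
G1 X70.576 Y104.933
G1 X70.576 Y119.483
M5
G0 X143.346 Y95.811
M3 S549
G1 X138.333 Y90.760 F2209
G1 X141.209 Y77.513
G1 X148.555 Y60.918
G1 X156.953 Y45.825
G1 X162.984 Y37.083
G1 X163.231 Y39.541
M5
G0 X0.000 Y0.000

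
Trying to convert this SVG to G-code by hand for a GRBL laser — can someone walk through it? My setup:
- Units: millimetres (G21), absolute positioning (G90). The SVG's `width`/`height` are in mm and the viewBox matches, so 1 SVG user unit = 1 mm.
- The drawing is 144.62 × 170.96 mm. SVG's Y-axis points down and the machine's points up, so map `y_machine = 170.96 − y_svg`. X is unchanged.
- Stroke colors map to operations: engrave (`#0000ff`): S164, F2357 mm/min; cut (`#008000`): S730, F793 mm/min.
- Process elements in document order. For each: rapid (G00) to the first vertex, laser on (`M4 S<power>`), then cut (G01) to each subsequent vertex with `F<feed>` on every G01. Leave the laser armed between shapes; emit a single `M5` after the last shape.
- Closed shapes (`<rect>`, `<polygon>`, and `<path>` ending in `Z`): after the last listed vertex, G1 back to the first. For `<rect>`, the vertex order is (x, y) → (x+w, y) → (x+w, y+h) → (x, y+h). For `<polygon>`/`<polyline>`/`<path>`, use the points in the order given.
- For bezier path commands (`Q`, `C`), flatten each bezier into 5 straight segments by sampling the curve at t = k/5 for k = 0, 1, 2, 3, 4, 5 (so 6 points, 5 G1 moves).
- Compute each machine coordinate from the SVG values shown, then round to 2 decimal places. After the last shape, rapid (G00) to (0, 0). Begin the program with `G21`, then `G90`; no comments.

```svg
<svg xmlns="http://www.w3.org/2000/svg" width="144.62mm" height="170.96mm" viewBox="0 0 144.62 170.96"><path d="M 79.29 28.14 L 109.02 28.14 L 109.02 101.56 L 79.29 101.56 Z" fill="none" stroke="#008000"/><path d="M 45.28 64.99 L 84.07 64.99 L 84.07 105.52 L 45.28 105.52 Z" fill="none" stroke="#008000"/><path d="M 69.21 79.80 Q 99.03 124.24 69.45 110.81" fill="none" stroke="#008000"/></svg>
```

1 u = 1 mm; y_m = 170.96 − y.

[1] `<path>` rectangle, #008000→cut S730 F793: (79.29,142.82) → (109.02,142.82) → (109.02,69.40) → (79.29,69.40) → (79.29,142.82) (closed)

[2] `<path>` rectangle, #008000→cut S730 F793: (45.28,105.97) → (84.07,105.97) → (84.07,65.44) → (45.28,65.44) → (45.28,105.97) (closed)

[3] `<path>` quadratic bezier, #008000→cut S730 F793: (69.21,91.16) → (78.76,75.70) → (83.56,64.87) → (83.61,58.67) → (78.91,57.09) → (69.45,60.15)

G21
G90
G00 X79.29 Y142.82
M4 S730
G01 X109.02 Y142.82 F793
G01 X109.02 Y69.40 F793
G01 X79.29 Y69.40 F793
G01 X79.29 Y142.82 F793
G00 X45.28 Y105.97
M4 S730
G01 X84.07 Y105.97 F793
G01 X84.07 Y65.44 F793
G01 X45.28 Y65.44 F793
G01 X45.28 Y105.97 F793
G00 X69.21 Y91.16
M4 S730
G01 X78.76 Y75.70 F793
G01 X83.56 Y64.87 F793
G01 X83.61 Y58.67 F793
G01 X78.91 Y57.09 F793
G01 X69.45 Y60.15 F793
M5
G00 X0.00 Y0.00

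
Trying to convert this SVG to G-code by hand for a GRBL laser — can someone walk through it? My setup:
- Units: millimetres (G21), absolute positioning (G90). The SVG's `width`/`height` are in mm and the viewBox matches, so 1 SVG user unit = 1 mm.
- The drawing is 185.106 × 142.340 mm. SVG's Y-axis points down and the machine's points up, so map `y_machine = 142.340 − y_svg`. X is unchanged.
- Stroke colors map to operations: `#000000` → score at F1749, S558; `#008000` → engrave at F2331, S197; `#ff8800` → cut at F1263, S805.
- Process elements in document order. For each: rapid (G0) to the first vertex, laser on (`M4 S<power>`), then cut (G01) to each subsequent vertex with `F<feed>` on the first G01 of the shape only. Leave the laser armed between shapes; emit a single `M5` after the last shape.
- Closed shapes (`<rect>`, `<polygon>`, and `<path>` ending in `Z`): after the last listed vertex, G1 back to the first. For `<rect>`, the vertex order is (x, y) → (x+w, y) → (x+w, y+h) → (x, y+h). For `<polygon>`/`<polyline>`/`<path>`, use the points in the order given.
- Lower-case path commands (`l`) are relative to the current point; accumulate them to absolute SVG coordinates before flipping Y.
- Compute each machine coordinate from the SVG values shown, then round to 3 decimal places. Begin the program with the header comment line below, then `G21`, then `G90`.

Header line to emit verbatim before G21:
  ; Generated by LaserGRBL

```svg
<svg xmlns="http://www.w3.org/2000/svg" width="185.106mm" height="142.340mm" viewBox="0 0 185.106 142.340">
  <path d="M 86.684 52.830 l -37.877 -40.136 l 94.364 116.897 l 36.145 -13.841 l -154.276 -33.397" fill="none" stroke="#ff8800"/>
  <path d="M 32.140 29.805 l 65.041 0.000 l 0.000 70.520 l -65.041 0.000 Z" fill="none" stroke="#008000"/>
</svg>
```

; Generated by LaserGRBL
G21
G90
G0 X86.684 Y89.510
M4 S805
G01 X48.807 Y129.646 F1263
G01 X143.171 Y12.749
G01 X179.316 Y26.590
G01 X25.040 Y59.987
G0 X32.140 Y112.535
M4 S197
G01 X97.181 Y112.535 F2331
G01 X97.181 Y42.015
G01 X32.140 Y42.015
G01 X32.140 Y112.535
M5

1 u = 1 mm; y_m = 142.340 − y.

[1] `<path>` open polyline, #ff8800→cut S805 F1263: (86.684,89.510) → (48.807,129.646) → (143.171,12.749) → (179.316,26.590) → (25.040,59.987)

[2] `<path>` rectangle, #008000→engrave S197 F2331: (32.140,112.535) → (97.181,112.535) → (97.181,42.015) → (32.140,42.015) → (32.140,112.535) (closed)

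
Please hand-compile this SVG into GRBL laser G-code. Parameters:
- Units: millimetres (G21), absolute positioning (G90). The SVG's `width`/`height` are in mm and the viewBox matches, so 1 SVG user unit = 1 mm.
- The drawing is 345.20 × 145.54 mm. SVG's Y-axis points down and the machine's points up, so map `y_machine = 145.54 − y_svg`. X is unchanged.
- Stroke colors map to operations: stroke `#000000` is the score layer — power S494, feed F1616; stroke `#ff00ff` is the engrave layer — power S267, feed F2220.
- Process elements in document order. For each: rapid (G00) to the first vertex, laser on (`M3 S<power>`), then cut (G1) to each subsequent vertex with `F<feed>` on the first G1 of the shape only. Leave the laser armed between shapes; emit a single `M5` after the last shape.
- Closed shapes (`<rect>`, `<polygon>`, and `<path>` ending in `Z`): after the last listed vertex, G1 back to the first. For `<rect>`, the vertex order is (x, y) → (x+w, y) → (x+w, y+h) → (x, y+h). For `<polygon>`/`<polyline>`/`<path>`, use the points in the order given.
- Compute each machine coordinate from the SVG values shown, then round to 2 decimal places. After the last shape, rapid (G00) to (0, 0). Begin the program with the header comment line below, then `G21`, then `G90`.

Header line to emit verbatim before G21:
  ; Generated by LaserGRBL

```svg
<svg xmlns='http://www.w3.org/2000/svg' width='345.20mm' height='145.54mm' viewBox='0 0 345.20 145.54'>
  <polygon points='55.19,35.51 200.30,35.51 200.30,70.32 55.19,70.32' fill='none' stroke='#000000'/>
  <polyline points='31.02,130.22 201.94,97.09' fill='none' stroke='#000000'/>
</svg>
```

viewBox `0 0 345.20 145.54` with mm width/height → 1 unit = 1 mm. Flip: y_m = 145.54 − y_svg.

**Shape 1** — `<polygon>` rectangle, stroke `#000000` → score (S494, F1616). Machine vertices: (55.19,110.03) → (200.30,110.03) → (200.30,75.22) → (55.19,75.22) → (55.19,110.03). Closed: final G1 returns to the first vertex.

**Shape 2** — `<polyline>` line segment, stroke `#000000` → score (S494, F1616). Machine vertices: (31.02,15.32) → (201.94,48.45). Open path.

; Generated by LaserGRBL
G21
G90
G00 X55.19 Y110.03
M3 S494
G1 X200.30 Y110.03 F1616
G1 X200.30 Y75.22
G1 X55.19 Y75.22
G1 X55.19 Y110.03
G00 X31.02 Y15.32
M3 S494
G1 X201.94 Y48.45 F1616
M5
G00 X0.00 Y0.00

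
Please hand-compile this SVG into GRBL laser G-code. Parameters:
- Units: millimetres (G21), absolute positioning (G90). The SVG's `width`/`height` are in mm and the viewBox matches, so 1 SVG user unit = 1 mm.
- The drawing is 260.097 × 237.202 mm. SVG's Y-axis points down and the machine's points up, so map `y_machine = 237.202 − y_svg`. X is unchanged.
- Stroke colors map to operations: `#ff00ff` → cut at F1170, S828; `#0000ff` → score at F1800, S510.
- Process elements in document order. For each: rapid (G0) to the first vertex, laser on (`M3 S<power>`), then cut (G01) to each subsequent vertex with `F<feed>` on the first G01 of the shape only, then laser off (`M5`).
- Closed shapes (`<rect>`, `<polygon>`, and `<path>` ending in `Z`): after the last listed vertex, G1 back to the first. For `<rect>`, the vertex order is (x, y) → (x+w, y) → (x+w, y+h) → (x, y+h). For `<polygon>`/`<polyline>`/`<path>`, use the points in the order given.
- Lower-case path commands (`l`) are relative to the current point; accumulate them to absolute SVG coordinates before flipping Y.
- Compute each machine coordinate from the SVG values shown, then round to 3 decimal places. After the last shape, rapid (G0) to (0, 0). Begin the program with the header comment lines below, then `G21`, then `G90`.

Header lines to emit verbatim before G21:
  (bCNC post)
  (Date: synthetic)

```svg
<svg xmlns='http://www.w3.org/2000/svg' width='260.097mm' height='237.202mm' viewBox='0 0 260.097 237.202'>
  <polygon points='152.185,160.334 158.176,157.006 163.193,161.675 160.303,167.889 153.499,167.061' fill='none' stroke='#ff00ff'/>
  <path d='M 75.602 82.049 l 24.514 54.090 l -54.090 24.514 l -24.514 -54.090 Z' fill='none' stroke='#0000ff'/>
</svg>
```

viewBox `0 0 260.097 237.202` with mm width/height → 1 unit = 1 mm. Flip: y_m = 237.202 − y_svg.

**Shape 1** — `<polygon>` regular polygon, stroke `#ff00ff` → cut (S828, F1170). Machine vertices: (152.185,76.868) → (158.176,80.196) → (163.193,75.527) → (160.303,69.313) → (153.499,70.141) → (152.185,76.868). Closed: final G1 returns to the first vertex.

**Shape 2** — `<path>` regular polygon, stroke `#0000ff` → score (S510, F1800). Machine vertices: (75.602,155.153) → (100.116,101.063) → (46.026,76.549) → (21.512,130.639) → (75.602,155.153). Closed: final G1 returns to the first vertex.

(bCNC post)
(Date: synthetic)
G21
G90
G0 X152.185 Y76.868
M3 S828
G01 X158.176 Y80.196 F1170
G01 X163.193 Y75.527
G01 X160.303 Y69.313
G01 X153.499 Y70.141
G01 X152.185 Y76.868
M5
G0 X75.602 Y155.153
M3 S510
G01 X100.116 Y101.063 F1800
G01 X46.026 Y76.549
G01 X21.512 Y130.639
G01 X75.602 Y155.153
M5
G0 X0.000 Y0.000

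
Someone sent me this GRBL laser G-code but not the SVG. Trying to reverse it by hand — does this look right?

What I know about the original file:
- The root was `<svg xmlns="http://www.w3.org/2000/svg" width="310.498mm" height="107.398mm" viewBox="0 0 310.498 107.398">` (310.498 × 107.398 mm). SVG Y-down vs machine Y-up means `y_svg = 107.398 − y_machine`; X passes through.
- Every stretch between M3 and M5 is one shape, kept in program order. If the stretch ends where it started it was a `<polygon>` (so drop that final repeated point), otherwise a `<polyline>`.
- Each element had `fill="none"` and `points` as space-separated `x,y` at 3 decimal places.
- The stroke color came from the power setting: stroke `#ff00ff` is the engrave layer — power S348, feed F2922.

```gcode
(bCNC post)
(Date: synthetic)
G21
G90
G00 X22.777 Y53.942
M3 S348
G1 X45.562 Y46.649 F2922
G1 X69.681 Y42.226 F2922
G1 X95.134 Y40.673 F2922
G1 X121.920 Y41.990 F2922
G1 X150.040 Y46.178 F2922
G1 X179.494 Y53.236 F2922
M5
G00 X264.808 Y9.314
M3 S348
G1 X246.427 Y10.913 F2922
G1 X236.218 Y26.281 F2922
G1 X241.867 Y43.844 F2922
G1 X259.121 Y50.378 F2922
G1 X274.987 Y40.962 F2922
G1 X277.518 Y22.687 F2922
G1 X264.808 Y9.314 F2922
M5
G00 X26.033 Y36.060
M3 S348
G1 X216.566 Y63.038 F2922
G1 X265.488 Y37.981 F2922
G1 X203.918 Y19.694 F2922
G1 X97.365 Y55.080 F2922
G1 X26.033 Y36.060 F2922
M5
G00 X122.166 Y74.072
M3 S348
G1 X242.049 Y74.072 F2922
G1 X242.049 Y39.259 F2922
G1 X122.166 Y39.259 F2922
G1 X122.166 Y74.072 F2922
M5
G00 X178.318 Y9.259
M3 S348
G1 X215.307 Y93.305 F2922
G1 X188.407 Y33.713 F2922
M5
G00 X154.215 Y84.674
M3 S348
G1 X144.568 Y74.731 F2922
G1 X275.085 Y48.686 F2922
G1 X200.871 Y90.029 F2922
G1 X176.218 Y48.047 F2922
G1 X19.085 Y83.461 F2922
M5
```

Machine Y-up, SVG Y-down with viewBox height 107.398, so y_svg = 107.398 − y_machine; X carries over. Every run uses S348, so all elements get stroke `#ff00ff` (engrave).

Run 1: The run is open, so emit a `<polyline>` with points (Y-flipped): 22.777,53.456 45.562,60.749 69.681,65.172 95.134,66.725 121.920,65.408 150.040,61.220 179.494,54.162.

Run 2: The run returns to its start, so emit a `<polygon>` with points (Y-flipped): 264.808,98.084 246.427,96.485 236.218,81.117 241.867,63.554 259.121,57.020 274.987,66.436 277.518,84.711.

Run 3: The run returns to its start, so emit a `<polygon>` with points (Y-flipped): 26.033,71.338 216.566,44.360 265.488,69.417 203.918,87.704 97.365,52.318.

Run 4: The run returns to its start, so emit a `<polygon>` with points (Y-flipped): 122.166,33.326 242.049,33.326 242.049,68.139 122.166,68.139.

Run 5: The run is open, so emit a `<polyline>` with points (Y-flipped): 178.318,98.139 215.307,14.093 188.407,73.685.

Run 6: The run is open, so emit a `<polyline>` with points (Y-flipped): 154.215,22.724 144.568,32.667 275.085,58.712 200.871,17.369 176.218,59.351 19.085,23.937.

<svg xmlns="http://www.w3.org/2000/svg" width="310.498mm" height="107.398mm" viewBox="0 0 310.498 107.398">
  <polyline points="22.777,53.456 45.562,60.749 69.681,65.172 95.134,66.725 121.920,65.408 150.040,61.220 179.494,54.162" fill="none" stroke="#ff00ff"/>
  <polygon points="264.808,98.084 246.427,96.485 236.218,81.117 241.867,63.554 259.121,57.020 274.987,66.436 277.518,84.711" fill="none" stroke="#ff00ff"/>
  <polygon points="26.033,71.338 216.566,44.360 265.488,69.417 203.918,87.704 97.365,52.318" fill="none" stroke="#ff00ff"/>
  <polygon points="122.166,33.326 242.049,33.326 242.049,68.139 122.166,68.139" fill="none" stroke="#ff00ff"/>
  <polyline points="178.318,98.139 215.307,14.093 188.407,73.685" fill="none" stroke="#ff00ff"/>
  <polyline points="154.215,22.724 144.568,32.667 275.085,58.712 200.871,17.369 176.218,59.351 19.085,23.937" fill="none" stroke="#ff00ff"/>
</svg>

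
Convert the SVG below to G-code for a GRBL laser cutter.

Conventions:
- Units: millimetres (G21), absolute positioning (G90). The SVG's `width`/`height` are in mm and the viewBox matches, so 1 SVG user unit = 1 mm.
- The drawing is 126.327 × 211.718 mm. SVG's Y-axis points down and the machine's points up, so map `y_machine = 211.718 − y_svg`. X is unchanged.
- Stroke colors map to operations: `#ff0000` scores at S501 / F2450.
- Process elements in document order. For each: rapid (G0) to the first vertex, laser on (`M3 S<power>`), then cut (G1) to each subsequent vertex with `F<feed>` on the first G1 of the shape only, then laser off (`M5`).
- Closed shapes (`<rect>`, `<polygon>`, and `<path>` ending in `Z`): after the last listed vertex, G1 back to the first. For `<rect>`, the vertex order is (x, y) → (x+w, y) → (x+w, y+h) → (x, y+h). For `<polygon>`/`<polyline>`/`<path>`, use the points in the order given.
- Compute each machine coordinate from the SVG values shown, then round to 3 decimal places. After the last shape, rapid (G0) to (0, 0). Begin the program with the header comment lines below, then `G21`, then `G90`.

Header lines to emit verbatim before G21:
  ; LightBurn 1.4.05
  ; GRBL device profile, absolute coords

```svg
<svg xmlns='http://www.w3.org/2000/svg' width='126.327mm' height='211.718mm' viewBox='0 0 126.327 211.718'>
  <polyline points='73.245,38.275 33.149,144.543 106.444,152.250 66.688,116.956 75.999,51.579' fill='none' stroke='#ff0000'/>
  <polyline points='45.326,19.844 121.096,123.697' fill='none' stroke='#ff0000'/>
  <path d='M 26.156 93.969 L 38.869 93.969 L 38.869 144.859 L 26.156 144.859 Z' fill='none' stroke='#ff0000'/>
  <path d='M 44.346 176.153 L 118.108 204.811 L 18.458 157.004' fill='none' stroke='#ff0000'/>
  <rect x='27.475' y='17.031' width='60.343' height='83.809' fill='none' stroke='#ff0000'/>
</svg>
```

1 u = 1 mm; y_m = 211.718 − y.

[1] `<polyline>` open polyline, #ff0000→score S501 F2450: (73.245,173.443) → (33.149,67.175) → (106.444,59.468) → (66.688,94.762) → (75.999,160.139)

[2] `<polyline>` line segment, #ff0000→score S501 F2450: (45.326,191.874) → (121.096,88.021)

[3] `<path>` rectangle, #ff0000→score S501 F2450: (26.156,117.749) → (38.869,117.749) → (38.869,66.859) → (26.156,66.859) → (26.156,117.749) (closed)

[4] `<path>` open polyline, #ff0000→score S501 F2450: (44.346,35.565) → (118.108,6.907) → (18.458,54.714)

[5] `<rect>` rectangle, #ff0000→score S501 F2450: (27.475,194.687) → (87.818,194.687) → (87.818,110.878) → (27.475,110.878) → (27.475,194.687) (closed)

; LightBurn 1.4.05
; GRBL device profile, absolute coords
G21
G90
G0 X73.245 Y173.443
M3 S501
G1 X33.149 Y67.175 F2450
G1 X106.444 Y59.468
G1 X66.688 Y94.762
G1 X75.999 Y160.139
M5
G0 X45.326 Y191.874
M3 S501
G1 X121.096 Y88.021 F2450
M5
G0 X26.156 Y117.749
M3 S501
G1 X38.869 Y117.749 F2450
G1 X38.869 Y66.859
G1 X26.156 Y66.859
G1 X26.156 Y117.749
M5
G0 X44.346 Y35.565
M3 S501
G1 X118.108 Y6.907 F2450
G1 X18.458 Y54.714
M5
G0 X27.475 Y194.687
M3 S501
G1 X87.818 Y194.687 F2450
G1 X87.818 Y110.878
G1 X27.475 Y110.878
G1 X27.475 Y194.687
M5
G0 X0.000 Y0.000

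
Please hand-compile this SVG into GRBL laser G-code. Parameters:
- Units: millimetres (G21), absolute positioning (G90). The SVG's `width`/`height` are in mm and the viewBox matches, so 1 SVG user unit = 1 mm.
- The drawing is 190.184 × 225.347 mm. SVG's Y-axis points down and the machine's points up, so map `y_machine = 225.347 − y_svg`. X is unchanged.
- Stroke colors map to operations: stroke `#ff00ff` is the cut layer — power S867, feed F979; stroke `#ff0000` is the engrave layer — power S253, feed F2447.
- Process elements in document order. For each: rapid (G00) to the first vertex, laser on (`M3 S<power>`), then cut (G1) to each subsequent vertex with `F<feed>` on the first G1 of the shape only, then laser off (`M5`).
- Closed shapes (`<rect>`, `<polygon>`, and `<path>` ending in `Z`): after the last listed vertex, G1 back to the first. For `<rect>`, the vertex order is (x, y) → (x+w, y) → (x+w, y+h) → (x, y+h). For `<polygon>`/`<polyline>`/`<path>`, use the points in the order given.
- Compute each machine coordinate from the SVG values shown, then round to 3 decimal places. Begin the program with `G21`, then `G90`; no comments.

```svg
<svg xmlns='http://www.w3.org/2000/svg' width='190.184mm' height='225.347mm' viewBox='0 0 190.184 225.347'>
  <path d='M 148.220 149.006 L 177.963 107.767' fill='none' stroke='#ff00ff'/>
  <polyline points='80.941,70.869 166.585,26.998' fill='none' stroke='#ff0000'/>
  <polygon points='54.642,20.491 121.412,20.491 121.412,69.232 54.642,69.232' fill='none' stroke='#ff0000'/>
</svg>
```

G21
G90
G00 X148.220 Y76.341
M3 S867
G1 X177.963 Y117.580 F979
M5
G00 X80.941 Y154.478
M3 S253
G1 X166.585 Y198.349 F2447
M5
G00 X54.642 Y204.856
M3 S253
G1 X121.412 Y204.856 F2447
G1 X121.412 Y156.115
G1 X54.642 Y156.115
G1 X54.642 Y204.856
M5

viewBox `0 0 190.184 225.347` with mm width/height → 1 unit = 1 mm. Flip: y_m = 225.347 − y_svg.

**Shape 1** — `<path>` line segment, stroke `#ff00ff` → cut (S867, F979). Machine vertices: (148.220,76.341) → (177.963,117.580). Open path.

**Shape 2** — `<polyline>` line segment, stroke `#ff0000` → engrave (S253, F2447). Machine vertices: (80.941,154.478) → (166.585,198.349). Open path.

**Shape 3** — `<polygon>` rectangle, stroke `#ff0000` → engrave (S253, F2447). Machine vertices: (54.642,204.856) → (121.412,204.856) → (121.412,156.115) → (54.642,156.115) → (54.642,204.856). Closed: final G1 returns to the first vertex.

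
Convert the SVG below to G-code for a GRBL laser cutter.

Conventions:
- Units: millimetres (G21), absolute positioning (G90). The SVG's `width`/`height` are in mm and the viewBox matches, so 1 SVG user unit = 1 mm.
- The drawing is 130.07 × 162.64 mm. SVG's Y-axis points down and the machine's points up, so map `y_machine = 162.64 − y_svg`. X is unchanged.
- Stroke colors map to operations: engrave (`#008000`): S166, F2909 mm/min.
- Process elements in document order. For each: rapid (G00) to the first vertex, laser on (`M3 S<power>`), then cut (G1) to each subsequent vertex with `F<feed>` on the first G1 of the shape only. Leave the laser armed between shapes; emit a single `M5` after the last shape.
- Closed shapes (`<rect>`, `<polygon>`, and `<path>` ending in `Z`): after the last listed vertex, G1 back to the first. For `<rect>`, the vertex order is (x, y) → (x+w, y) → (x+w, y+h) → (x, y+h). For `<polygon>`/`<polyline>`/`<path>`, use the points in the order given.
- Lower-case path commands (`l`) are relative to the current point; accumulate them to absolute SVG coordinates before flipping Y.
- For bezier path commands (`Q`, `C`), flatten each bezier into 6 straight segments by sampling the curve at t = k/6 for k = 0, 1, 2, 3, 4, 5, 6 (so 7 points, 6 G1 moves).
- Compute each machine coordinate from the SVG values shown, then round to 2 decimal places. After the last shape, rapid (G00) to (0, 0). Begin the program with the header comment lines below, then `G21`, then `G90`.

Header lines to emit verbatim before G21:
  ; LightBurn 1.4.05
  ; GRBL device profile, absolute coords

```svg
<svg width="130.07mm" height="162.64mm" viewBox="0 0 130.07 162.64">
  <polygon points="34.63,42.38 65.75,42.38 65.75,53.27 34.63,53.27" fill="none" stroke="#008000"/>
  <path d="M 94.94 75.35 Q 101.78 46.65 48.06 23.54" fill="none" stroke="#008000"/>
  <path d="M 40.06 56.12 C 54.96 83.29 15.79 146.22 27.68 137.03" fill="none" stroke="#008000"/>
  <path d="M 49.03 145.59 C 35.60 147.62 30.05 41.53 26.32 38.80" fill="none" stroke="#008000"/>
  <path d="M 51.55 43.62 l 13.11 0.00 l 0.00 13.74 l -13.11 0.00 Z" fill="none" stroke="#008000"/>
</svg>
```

1 u = 1 mm; y_m = 162.64 − y.

[1] `<polygon>` rectangle, #008000→engrave S166 F2909: (34.63,120.26) → (65.75,120.26) → (65.75,109.37) → (34.63,109.37) → (34.63,120.26) (closed)

[2] `<path>` quadratic bezier, #008000→engrave S166 F2909: (94.94,87.29) → (95.54,96.70) → (92.77,105.80) → (86.64,114.59) → (77.14,123.07) → (64.28,131.24) → (48.06,139.10)

[3] `<path>` cubic bezier, #008000→engrave S166 F2909: (40.06,106.52) → (43.49,90.45) → (40.83,71.43) → (35.00,52.43) → (28.92,36.46) → (25.50,26.53) → (27.68,25.61)

[4] `<path>` cubic bezier, #008000→engrave S166 F2909: (49.03,17.05) → (42.94,24.07) → (38.00,43.23) → (34.04,68.66) → (30.88,94.49) → (28.36,114.84) → (26.32,123.84)

[5] `<path>` rectangle, #008000→engrave S166 F2909: (51.55,119.02) → (64.66,119.02) → (64.66,105.28) → (51.55,105.28) → (51.55,119.02) (closed)

; LightBurn 1.4.05
; GRBL device profile, absolute coords
G21
G90
G00 X34.63 Y120.26
M3 S166
G1 X65.75 Y120.26 F2909
G1 X65.75 Y109.37
G1 X34.63 Y109.37
G1 X34.63 Y120.26
G00 X94.94 Y87.29
M3 S166
G1 X95.54 Y96.70 F2909
G1 X92.77 Y105.80
G1 X86.64 Y114.59
G1 X77.14 Y123.07
G1 X64.28 Y131.24
G1 X48.06 Y139.10
G00 X40.06 Y106.52
M3 S166
G1 X43.49 Y90.45 F2909
G1 X40.83 Y71.43
G1 X35.00 Y52.43
G1 X28.92 Y36.46
G1 X25.50 Y26.53
G1 X27.68 Y25.61
G00 X49.03 Y17.05
M3 S166
G1 X42.94 Y24.07 F2909
G1 X38.00 Y43.23
G1 X34.04 Y68.66
G1 X30.88 Y94.49
G1 X28.36 Y114.84
G1 X26.32 Y123.84
G00 X51.55 Y119.02
M3 S166
G1 X64.66 Y119.02 F2909
G1 X64.66 Y105.28
G1 X51.55 Y105.28
G1 X51.55 Y119.02
M5
G00 X0.00 Y0.00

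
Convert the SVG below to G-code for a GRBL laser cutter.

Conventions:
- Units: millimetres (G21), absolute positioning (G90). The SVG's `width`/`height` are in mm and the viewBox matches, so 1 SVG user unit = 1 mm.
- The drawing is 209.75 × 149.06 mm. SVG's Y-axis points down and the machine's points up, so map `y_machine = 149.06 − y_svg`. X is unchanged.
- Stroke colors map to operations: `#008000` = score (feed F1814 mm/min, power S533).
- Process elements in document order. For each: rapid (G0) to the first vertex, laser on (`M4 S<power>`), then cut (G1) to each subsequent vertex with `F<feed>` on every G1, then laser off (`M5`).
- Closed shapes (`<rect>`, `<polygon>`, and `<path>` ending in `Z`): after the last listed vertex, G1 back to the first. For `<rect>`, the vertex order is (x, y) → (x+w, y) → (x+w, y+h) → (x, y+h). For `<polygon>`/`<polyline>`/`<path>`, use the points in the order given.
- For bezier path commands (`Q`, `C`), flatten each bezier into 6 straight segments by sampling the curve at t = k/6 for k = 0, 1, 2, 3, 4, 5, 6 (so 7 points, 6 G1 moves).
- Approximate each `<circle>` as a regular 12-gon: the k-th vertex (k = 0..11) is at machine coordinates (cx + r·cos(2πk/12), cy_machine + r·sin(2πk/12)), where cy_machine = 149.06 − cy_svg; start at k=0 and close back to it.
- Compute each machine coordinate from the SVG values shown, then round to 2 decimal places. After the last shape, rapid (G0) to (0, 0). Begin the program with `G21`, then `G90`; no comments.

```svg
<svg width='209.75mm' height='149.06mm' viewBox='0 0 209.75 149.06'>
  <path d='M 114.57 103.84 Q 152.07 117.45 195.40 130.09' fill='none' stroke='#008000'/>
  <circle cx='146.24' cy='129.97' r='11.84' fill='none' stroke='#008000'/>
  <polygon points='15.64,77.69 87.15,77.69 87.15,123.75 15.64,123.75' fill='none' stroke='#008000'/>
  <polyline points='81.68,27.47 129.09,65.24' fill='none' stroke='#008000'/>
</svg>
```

G21
G90
G0 X114.57 Y45.22
M4 S533
G1 X127.23 Y40.71 F1814
G1 X140.22 Y36.25 F1814
G1 X153.53 Y31.85 F1814
G1 X167.16 Y27.50 F1814
G1 X181.12 Y23.21 F1814
G1 X195.40 Y18.97 F1814
M5
G0 X158.08 Y19.09
M4 S533
G1 X156.49 Y25.01 F1814
G1 X152.16 Y29.34 F1814
G1 X146.24 Y30.93 F1814
G1 X140.32 Y29.34 F1814
G1 X135.99 Y25.01 F1814
G1 X134.40 Y19.09 F1814
G1 X135.99 Y13.17 F1814
G1 X140.32 Y8.84 F1814
G1 X146.24 Y7.25 F1814
G1 X152.16 Y8.84 F1814
G1 X156.49 Y13.17 F1814
G1 X158.08 Y19.09 F1814
M5
G0 X15.64 Y71.37
M4 S533
G1 X87.15 Y71.37 F1814
G1 X87.15 Y25.31 F1814
G1 X15.64 Y25.31 F1814
G1 X15.64 Y71.37 F1814
M5
G0 X81.68 Y121.59
M4 S533
G1 X129.09 Y83.82 F1814
M5
G0 X0.00 Y0.00

viewBox `0 0 209.75 149.06` with mm width/height → 1 unit = 1 mm. Flip: y_m = 149.06 − y_svg.

**Shape 1** — `<path>` quadratic bezier, stroke `#008000` → score (S533, F1814). Control points (SVG): P0=(114.57,103.84), P1=(152.07,117.45), P2=(195.40,130.09); sampled at t=k/6. Machine vertices: (114.57,45.22) → (127.23,40.71) → (140.22,36.25) → (153.53,31.85) → (167.16,27.50) → (181.12,23.21) → (195.40,18.97). Open path.

**Shape 2** — `<circle>` circle, stroke `#008000` → score (S533, F1814). Machine vertices: (158.08,19.09) → (156.49,25.01) → (152.16,29.34) → (146.24,30.93) → (140.32,29.34) → (135.99,25.01) → (134.40,19.09) → (135.99,13.17) → (140.32,8.84) → (146.24,7.25) → (152.16,8.84) → (156.49,13.17) → (158.08,19.09). Closed: final G1 returns to the first vertex.

**Shape 3** — `<polygon>` rectangle, stroke `#008000` → score (S533, F1814). Machine vertices: (15.64,71.37) → (87.15,71.37) → (87.15,25.31) → (15.64,25.31) → (15.64,71.37). Closed: final G1 returns to the first vertex.

**Shape 4** — `<polyline>` line segment, stroke `#008000` → score (S533, F1814). Machine vertices: (81.68,121.59) → (129.09,83.82). Open path.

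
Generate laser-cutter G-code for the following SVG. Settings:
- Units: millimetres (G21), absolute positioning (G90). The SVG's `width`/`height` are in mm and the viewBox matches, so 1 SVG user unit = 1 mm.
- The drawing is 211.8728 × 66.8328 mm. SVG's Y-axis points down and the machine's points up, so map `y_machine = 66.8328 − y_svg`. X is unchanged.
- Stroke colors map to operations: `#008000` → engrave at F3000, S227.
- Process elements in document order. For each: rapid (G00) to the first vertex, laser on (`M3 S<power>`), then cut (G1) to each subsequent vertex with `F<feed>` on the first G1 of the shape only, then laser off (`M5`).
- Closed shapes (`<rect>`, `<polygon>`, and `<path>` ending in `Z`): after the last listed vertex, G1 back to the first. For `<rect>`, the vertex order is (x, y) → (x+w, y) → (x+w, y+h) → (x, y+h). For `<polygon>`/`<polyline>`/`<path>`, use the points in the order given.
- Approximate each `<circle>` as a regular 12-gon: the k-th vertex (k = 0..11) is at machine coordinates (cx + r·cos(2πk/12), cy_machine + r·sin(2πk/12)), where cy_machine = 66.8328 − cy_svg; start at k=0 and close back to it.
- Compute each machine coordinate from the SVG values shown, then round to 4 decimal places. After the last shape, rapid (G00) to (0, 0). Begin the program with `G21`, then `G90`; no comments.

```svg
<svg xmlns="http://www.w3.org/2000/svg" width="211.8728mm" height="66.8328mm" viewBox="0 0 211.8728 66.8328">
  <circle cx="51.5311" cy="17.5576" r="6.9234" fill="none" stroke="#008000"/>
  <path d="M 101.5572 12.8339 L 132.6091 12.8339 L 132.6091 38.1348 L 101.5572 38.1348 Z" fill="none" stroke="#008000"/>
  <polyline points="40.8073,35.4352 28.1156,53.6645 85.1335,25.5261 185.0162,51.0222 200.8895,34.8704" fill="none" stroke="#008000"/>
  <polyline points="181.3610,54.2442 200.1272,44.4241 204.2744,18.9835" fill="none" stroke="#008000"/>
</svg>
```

1 u = 1 mm; y_m = 66.8328 − y.

[1] `<circle>` circle, #008000→engrave S227 F3000: (58.4545,49.2752) → (57.5269,52.7369) → (54.9928,55.2710) → (51.5311,56.1986) → (48.0694,55.2710) → (45.5353,52.7369) → (44.6077,49.2752) → (45.5353,45.8135) → (48.0694,43.2794) → (51.5311,42.3518) → (54.9928,43.2794) → (57.5269,45.8135) → (58.4545,49.2752) (closed)

[2] `<path>` rectangle, #008000→engrave S227 F3000: (101.5572,53.9989) → (132.6091,53.9989) → (132.6091,28.6980) → (101.5572,28.6980) → (101.5572,53.9989) (closed)

[3] `<polyline>` open polyline, #008000→engrave S227 F3000: (40.8073,31.3976) → (28.1156,13.1683) → (85.1335,41.3067) → (185.0162,15.8106) → (200.8895,31.9624)

[4] `<polyline>` open polyline, #008000→engrave S227 F3000: (181.3610,12.5886) → (200.1272,22.4087) → (204.2744,47.8493)

G21
G90
G00 X58.4545 Y49.2752
M3 S227
G1 X57.5269 Y52.7369 F3000
G1 X54.9928 Y55.2710
G1 X51.5311 Y56.1986
G1 X48.0694 Y55.2710
G1 X45.5353 Y52.7369
G1 X44.6077 Y49.2752
G1 X45.5353 Y45.8135
G1 X48.0694 Y43.2794
G1 X51.5311 Y42.3518
G1 X54.9928 Y43.2794
G1 X57.5269 Y45.8135
G1 X58.4545 Y49.2752
M5
G00 X101.5572 Y53.9989
M3 S227
G1 X132.6091 Y53.9989 F3000
G1 X132.6091 Y28.6980
G1 X101.5572 Y28.6980
G1 X101.5572 Y53.9989
M5
G00 X40.8073 Y31.3976
M3 S227
G1 X28.1156 Y13.1683 F3000
G1 X85.1335 Y41.3067
G1 X185.0162 Y15.8106
G1 X200.8895 Y31.9624
M5
G00 X181.3610 Y12.5886
M3 S227
G1 X200.1272 Y22.4087 F3000
G1 X204.2744 Y47.8493
M5
G00 X0.0000 Y0.0000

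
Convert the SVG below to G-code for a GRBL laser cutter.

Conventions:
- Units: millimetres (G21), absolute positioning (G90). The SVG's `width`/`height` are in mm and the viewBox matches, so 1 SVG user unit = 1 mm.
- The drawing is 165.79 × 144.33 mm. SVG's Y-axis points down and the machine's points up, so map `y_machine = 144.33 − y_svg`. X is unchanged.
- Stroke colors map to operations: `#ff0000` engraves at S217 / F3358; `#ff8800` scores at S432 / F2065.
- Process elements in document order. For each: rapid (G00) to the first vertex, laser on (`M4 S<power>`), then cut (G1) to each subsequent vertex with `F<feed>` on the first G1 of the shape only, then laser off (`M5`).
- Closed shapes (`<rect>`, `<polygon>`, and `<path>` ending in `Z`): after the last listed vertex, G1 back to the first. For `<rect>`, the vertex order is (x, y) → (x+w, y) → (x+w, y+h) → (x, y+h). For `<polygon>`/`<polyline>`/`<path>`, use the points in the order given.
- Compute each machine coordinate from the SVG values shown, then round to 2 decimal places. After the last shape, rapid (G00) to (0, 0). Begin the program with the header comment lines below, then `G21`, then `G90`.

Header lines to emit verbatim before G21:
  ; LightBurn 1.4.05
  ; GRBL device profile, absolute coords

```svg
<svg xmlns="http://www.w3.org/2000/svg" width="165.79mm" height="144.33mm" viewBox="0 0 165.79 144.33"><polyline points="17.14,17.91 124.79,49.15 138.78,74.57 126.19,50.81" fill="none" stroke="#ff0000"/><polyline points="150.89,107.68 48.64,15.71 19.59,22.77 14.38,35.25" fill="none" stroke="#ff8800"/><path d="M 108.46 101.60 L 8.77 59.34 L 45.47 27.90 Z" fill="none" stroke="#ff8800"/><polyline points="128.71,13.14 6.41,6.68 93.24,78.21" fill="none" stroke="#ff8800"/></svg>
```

; LightBurn 1.4.05
; GRBL device profile, absolute coords
G21
G90
G00 X17.14 Y126.42
M4 S217
G1 X124.79 Y95.18 F3358
G1 X138.78 Y69.76
G1 X126.19 Y93.52
M5
G00 X150.89 Y36.65
M4 S432
G1 X48.64 Y128.62 F2065
G1 X19.59 Y121.56
G1 X14.38 Y109.08
M5
G00 X108.46 Y42.73
M4 S432
G1 X8.77 Y84.99 F2065
G1 X45.47 Y116.43
G1 X108.46 Y42.73
M5
G00 X128.71 Y131.19
M4 S432
G1 X6.41 Y137.65 F2065
G1 X93.24 Y66.12
M5
G00 X0.00 Y0.00

Since the viewBox matches the mm dimensions, user units are millimetres directly. The only transform is the Y-flip y_m = 144.33 − y_svg.

Shape 1 is a open polyline drawn with `<polyline>`. Its stroke #ff0000 means engrave at S217, F3358. After flipping Y the toolpath is (17.14,126.42) → (124.79,95.18) → (138.78,69.76) → (126.19,93.52).

Shape 2 is a open polyline drawn with `<polyline>`. Its stroke #ff8800 means score at S432, F2065. After flipping Y the toolpath is (150.89,36.65) → (48.64,128.62) → (19.59,121.56) → (14.38,109.08).

Shape 3 is a closed polygon drawn with `<path>`. Its stroke #ff8800 means score at S432, F2065. After flipping Y the toolpath is (108.46,42.73) → (8.77,84.99) → (45.47,116.43) → (108.46,42.73), returning to the start.

Shape 4 is a open polyline drawn with `<polyline>`. Its stroke #ff8800 means score at S432, F2065. After flipping Y the toolpath is (128.71,131.19) → (6.41,137.65) → (93.24,66.12).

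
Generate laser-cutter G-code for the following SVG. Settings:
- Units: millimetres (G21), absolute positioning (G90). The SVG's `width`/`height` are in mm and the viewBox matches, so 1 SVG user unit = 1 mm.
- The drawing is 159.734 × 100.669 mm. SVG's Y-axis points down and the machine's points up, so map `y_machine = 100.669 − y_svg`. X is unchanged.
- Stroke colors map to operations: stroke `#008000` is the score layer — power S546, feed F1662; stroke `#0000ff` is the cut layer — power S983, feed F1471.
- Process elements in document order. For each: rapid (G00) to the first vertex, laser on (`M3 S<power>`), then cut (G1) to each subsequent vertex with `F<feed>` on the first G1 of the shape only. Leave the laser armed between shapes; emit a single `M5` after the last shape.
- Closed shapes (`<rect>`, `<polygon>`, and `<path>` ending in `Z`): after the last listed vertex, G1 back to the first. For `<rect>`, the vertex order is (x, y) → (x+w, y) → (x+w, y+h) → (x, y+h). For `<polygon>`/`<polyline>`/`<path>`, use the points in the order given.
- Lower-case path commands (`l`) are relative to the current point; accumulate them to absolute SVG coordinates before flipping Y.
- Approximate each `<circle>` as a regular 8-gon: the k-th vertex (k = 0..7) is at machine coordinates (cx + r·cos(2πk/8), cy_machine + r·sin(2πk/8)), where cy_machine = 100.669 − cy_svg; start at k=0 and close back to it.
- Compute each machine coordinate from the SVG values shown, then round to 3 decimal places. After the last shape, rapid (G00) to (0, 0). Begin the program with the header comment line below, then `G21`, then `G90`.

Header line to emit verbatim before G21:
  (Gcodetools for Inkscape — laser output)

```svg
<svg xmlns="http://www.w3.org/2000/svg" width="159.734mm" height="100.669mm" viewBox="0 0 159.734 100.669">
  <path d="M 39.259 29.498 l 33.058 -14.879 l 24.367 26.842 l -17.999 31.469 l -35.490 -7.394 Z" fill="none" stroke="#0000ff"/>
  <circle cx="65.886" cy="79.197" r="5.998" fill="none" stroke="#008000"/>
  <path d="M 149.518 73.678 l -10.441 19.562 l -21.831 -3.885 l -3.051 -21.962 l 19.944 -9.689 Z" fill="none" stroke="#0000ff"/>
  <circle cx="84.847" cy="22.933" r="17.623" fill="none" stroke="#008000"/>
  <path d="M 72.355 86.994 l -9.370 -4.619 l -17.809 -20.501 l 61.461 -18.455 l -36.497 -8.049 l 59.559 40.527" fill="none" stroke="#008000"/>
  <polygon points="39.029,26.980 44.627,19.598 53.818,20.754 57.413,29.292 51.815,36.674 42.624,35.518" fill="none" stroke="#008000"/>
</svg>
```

Since the viewBox matches the mm dimensions, user units are millimetres directly. The only transform is the Y-flip y_m = 100.669 − y_svg.

Shape 1 is a regular polygon drawn with `<path>`. Its stroke #0000ff means cut at S983, F1471. After flipping Y the toolpath is (39.259,71.171) → (72.317,86.050) → (96.684,59.208) → (78.685,27.739) → (43.195,35.133) → (39.259,71.171), returning to the start.

Shape 2 is a circle drawn with `<circle>`. Its stroke #008000 means score at S546, F1662. After flipping Y the toolpath is (71.884,21.472) → (70.127,25.713) → (65.886,27.470) → (61.645,25.713) → (59.888,21.472) → (61.645,17.231) → (65.886,15.474) → (70.127,17.231) → (71.884,21.472), returning to the start.

Shape 3 is a regular polygon drawn with `<path>`. Its stroke #0000ff means cut at S983, F1471. After flipping Y the toolpath is (149.518,26.991) → (139.077,7.429) → (117.246,11.314) → (114.195,33.276) → (134.139,42.965) → (149.518,26.991), returning to the start.

Shape 4 is a circle drawn with `<circle>`. Its stroke #008000 means score at S546, F1662. After flipping Y the toolpath is (102.470,77.736) → (97.308,90.197) → (84.847,95.359) → (72.386,90.197) → (67.224,77.736) → (72.386,65.275) → (84.847,60.113) → (97.308,65.275) → (102.470,77.736), returning to the start.

Shape 5 is a open polyline drawn with `<path>`. Its stroke #008000 means score at S546, F1662. After flipping Y the toolpath is (72.355,13.675) → (62.985,18.294) → (45.176,38.795) → (106.637,57.250) → (70.140,65.299) → (129.699,24.772).

Shape 6 is a regular polygon drawn with `<polygon>`. Its stroke #008000 means score at S546, F1662. After flipping Y the toolpath is (39.029,73.689) → (44.627,81.071) → (53.818,79.915) → (57.413,71.377) → (51.815,63.995) → (42.624,65.151) → (39.029,73.689), returning to the start.

(Gcodetools for Inkscape — laser output)
G21
G90
G00 X39.259 Y71.171
M3 S983
G1 X72.317 Y86.050 F1471
G1 X96.684 Y59.208
G1 X78.685 Y27.739
G1 X43.195 Y35.133
G1 X39.259 Y71.171
G00 X71.884 Y21.472
M3 S546
G1 X70.127 Y25.713 F1662
G1 X65.886 Y27.470
G1 X61.645 Y25.713
G1 X59.888 Y21.472
G1 X61.645 Y17.231
G1 X65.886 Y15.474
G1 X70.127 Y17.231
G1 X71.884 Y21.472
G00 X149.518 Y26.991
M3 S983
G1 X139.077 Y7.429 F1471
G1 X117.246 Y11.314
G1 X114.195 Y33.276
G1 X134.139 Y42.965
G1 X149.518 Y26.991
G00 X102.470 Y77.736
M3 S546
G1 X97.308 Y90.197 F1662
G1 X84.847 Y95.359
G1 X72.386 Y90.197
G1 X67.224 Y77.736
G1 X72.386 Y65.275
G1 X84.847 Y60.113
G1 X97.308 Y65.275
G1 X102.470 Y77.736
G00 X72.355 Y13.675
M3 S546
G1 X62.985 Y18.294 F1662
G1 X45.176 Y38.795
G1 X106.637 Y57.250
G1 X70.140 Y65.299
G1 X129.699 Y24.772
G00 X39.029 Y73.689
M3 S546
G1 X44.627 Y81.071 F1662
G1 X53.818 Y79.915
G1 X57.413 Y71.377
G1 X51.815 Y63.995
G1 X42.624 Y65.151
G1 X39.029 Y73.689
M5
G00 X0.000 Y0.000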